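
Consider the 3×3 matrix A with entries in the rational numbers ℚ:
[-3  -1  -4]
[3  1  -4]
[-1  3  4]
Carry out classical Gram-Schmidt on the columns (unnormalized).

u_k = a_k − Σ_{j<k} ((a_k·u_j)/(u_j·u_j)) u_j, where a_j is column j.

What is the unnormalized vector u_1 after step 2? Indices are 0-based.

Step 1: u_0 = a_0 = (-3, 3, -1).
Step 2: u_1 = a_1 − (3/19)·u_0 = (-10/19, 10/19, 60/19).

u_1 = (-10/19, 10/19, 60/19)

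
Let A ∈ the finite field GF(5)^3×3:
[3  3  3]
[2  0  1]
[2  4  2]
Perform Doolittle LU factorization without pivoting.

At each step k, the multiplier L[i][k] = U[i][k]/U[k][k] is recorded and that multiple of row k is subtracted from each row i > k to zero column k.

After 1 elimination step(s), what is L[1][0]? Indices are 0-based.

[col 0] pivot 3
  R1 -= 4*R0 → (0, 3, 4)  (L[1][0] := 4)
  R2 -= 4*R0 → (0, 2, 0)  (L[2][0] := 4)

L[1][0] = 4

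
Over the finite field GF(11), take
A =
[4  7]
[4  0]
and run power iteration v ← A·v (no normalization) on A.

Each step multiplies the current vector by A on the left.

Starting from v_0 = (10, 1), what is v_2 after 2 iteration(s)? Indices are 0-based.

v_0 = (10, 1).
v_1 = A·v_0 = (3, 7).
v_2 = A·v_1 = (6, 1).

v_2 = (6, 1)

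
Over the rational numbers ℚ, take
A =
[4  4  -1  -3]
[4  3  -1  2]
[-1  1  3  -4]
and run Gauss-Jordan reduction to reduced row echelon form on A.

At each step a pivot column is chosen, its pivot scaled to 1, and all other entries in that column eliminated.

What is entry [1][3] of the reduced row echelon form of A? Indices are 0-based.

[1] R0 /= 4  ⇒  (1, 1, -1/4, -3/4)
     R1 -= 4·R0  ⇒  (0, -1, 0, 5)
     R2 -= -1·R0  ⇒  (0, 2, 11/4, -19/4)
[2] R1 /= -1  ⇒  (0, 1, 0, -5)
     R0 -= 1·R1  ⇒  (1, 0, -1/4, 17/4)
     R2 -= 2·R1  ⇒  (0, 0, 11/4, 21/4)
[3] R2 /= 11/4  ⇒  (0, 0, 1, 21/11)
     R0 -= -1/4·R2  ⇒  (1, 0, 0, 52/11)

M[1][3] = -5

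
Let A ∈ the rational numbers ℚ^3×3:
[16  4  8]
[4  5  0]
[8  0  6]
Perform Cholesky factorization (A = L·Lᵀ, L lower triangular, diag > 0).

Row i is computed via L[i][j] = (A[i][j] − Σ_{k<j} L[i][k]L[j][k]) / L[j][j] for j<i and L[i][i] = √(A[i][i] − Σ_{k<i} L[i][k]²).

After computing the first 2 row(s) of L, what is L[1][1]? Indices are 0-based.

L[1][1] = 2

Step 1: L[0][0] = √(16) = 4.
  L[1][0] = (4) / L[0][0] = 1.
Step 2: L[1][1] = √(4) = 2.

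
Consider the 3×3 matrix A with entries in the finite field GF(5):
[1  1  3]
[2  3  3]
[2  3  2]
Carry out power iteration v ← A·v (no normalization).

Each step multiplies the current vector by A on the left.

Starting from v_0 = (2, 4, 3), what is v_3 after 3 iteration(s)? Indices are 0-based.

v_0 = (2, 4, 3).
v_1 = A·v_0 = (0, 0, 2).
v_2 = A·v_1 = (1, 1, 4).
v_3 = A·v_2 = (4, 2, 3).

v_3 = (4, 2, 3)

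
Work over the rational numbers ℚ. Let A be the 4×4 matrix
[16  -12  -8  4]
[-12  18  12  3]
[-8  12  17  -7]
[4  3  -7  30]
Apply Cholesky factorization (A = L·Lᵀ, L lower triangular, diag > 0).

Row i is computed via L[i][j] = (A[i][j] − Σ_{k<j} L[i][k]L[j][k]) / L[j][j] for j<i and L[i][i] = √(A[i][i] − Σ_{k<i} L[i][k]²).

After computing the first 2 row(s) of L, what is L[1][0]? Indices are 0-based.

L[1][0] = -3

Step 1: L[0][0] = √(16) = 4.
  L[1][0] = (-12) / L[0][0] = -3.
Step 2: L[1][1] = √(9) = 3.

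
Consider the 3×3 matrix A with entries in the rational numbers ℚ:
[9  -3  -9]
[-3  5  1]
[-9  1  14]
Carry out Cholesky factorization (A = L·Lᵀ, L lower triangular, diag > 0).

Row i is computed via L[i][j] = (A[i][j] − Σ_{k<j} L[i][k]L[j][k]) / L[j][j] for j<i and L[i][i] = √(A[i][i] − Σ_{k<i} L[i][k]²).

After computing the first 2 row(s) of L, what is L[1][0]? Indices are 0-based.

L[1][0] = -1

Step 1: L[0][0] = √(9) = 3.
  L[1][0] = (-3) / L[0][0] = -1.
Step 2: L[1][1] = √(4) = 2.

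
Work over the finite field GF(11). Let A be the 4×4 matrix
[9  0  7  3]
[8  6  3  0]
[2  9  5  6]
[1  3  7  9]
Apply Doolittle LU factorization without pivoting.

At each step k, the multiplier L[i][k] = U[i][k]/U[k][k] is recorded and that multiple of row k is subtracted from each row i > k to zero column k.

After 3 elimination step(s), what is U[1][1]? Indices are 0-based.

Step 1: pivot at (0,0) is 9.
  row1 ← row1 − (7)·row0  ⇒  L[1][0]=7, U row1=(0, 6, 9, 1)
  row2 ← row2 − (10)·row0  ⇒  L[2][0]=10, U row2=(0, 9, 1, 9)
  row3 ← row3 − (5)·row0  ⇒  L[3][0]=5, U row3=(0, 3, 5, 5)
Step 2: pivot at (1,1) is 6.
  row2 ← row2 − (7)·row1  ⇒  L[2][1]=7, U row2=(0, 0, 4, 2)
  row3 ← row3 − (6)·row1  ⇒  L[3][1]=6, U row3=(0, 0, 6, 10)
Step 3: pivot at (2,2) is 4.
  row3 ← row3 − (7)·row2  ⇒  L[3][2]=7, U row3=(0, 0, 0, 7)

U[1][1] = 6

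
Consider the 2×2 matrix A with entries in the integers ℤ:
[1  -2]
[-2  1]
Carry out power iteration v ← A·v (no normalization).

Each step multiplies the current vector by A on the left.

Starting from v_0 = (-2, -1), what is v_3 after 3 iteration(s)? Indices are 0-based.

v_0 = (-2, -1).
v_1 = A·v_0 = (0, 3).
v_2 = A·v_1 = (-6, 3).
v_3 = A·v_2 = (-12, 15).

v_3 = (-12, 15)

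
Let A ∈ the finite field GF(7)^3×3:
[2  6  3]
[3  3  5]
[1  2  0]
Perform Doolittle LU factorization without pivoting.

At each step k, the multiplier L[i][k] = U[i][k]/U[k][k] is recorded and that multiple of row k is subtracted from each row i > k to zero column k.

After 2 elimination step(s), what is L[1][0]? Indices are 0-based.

Step 1: pivot at (0,0) is 2.
  row1 ← row1 − (5)·row0  ⇒  L[1][0]=5, U row1=(0, 1, 4)
  row2 ← row2 − (4)·row0  ⇒  L[2][0]=4, U row2=(0, 6, 2)
Step 2: pivot at (1,1) is 1.
  row2 ← row2 − (6)·row1  ⇒  L[2][1]=6, U row2=(0, 0, 6)

L[1][0] = 5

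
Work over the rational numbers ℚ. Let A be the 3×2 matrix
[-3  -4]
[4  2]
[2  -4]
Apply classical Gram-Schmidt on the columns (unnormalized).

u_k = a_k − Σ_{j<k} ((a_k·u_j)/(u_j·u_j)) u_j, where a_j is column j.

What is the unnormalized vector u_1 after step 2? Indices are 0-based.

u_1 = (-80/29, 10/29, -140/29)

Step 1: u_0 = a_0 = (-3, 4, 2).
Step 2: u_1 = a_1 − (12/29)·u_0 = (-80/29, 10/29, -140/29).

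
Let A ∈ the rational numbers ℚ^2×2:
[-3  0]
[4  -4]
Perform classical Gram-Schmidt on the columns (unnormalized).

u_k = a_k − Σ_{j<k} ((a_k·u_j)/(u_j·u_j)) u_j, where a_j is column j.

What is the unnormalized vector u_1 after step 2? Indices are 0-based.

Step 1: u_0 = a_0 = (-3, 4).
Step 2: u_1 = a_1 − (-16/25)·u_0 = (-48/25, -36/25).

u_1 = (-48/25, -36/25)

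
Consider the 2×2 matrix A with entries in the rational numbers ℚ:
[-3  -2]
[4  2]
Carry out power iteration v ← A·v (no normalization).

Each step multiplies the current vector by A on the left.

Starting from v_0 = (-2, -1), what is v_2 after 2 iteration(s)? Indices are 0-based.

v_2 = (-4, 12)

v_0 = (-2, -1).
v_1 = A·v_0 = (8, -10).
v_2 = A·v_1 = (-4, 12).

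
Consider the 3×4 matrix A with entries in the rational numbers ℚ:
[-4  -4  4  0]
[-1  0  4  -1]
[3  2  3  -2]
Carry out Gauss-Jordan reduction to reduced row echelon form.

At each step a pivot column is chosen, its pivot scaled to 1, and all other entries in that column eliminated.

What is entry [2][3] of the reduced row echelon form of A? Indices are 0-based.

M[2][3] = -1/3

[1] R0 /= -4  ⇒  (1, 1, -1, 0)
     R1 -= -1·R0  ⇒  (0, 1, 3, -1)
     R2 -= 3·R0  ⇒  (0, -1, 6, -2)
[2] R1 /= 1  ⇒  (0, 1, 3, -1)
     R0 -= 1·R1  ⇒  (1, 0, -4, 1)
     R2 -= -1·R1  ⇒  (0, 0, 9, -3)
[3] R2 /= 9  ⇒  (0, 0, 1, -1/3)
     R0 -= -4·R2  ⇒  (1, 0, 0, -1/3)
     R1 -= 3·R2  ⇒  (0, 1, 0, 0)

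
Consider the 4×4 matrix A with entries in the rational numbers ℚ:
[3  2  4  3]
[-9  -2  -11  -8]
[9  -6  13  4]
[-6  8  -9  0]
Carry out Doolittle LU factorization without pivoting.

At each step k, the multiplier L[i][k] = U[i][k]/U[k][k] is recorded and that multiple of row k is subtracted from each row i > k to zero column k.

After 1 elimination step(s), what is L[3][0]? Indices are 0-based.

[col 0] pivot 3
  R1 -= -3*R0 → (0, 4, 1, 1)  (L[1][0] := -3)
  R2 -= 3*R0 → (0, -12, 1, -5)  (L[2][0] := 3)
  R3 -= -2*R0 → (0, 12, -1, 6)  (L[3][0] := -2)

L[3][0] = -2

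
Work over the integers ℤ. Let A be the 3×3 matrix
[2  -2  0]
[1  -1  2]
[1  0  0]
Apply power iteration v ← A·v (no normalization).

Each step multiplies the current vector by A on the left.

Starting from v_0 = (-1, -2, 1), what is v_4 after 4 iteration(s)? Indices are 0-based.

v_0 = (-1, -2, 1).
v_1 = A·v_0 = (2, 3, -1).
v_2 = A·v_1 = (-2, -3, 2).
v_3 = A·v_2 = (2, 5, -2).
v_4 = A·v_3 = (-6, -7, 2).

v_4 = (-6, -7, 2)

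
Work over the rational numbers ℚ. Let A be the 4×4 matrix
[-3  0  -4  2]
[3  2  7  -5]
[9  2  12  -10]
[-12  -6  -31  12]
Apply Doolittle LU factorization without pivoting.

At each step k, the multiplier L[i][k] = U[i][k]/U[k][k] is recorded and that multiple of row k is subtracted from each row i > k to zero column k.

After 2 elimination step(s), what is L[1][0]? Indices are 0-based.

L[1][0] = -1

[col 0] pivot -3
  R1 -= -1*R0 → (0, 2, 3, -3)  (L[1][0] := -1)
  R2 -= -3*R0 → (0, 2, 0, -4)  (L[2][0] := -3)
  R3 -= 4*R0 → (0, -6, -15, 4)  (L[3][0] := 4)
[col 1] pivot 2
  R2 -= 1*R1 → (0, 0, -3, -1)  (L[2][1] := 1)
  R3 -= -3*R1 → (0, 0, -6, -5)  (L[3][1] := -3)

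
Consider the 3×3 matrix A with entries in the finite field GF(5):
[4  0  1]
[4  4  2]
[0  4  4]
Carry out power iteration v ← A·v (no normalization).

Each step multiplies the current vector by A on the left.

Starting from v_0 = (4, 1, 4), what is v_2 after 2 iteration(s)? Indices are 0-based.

v_2 = (0, 2, 2)

v_0 = (4, 1, 4).
v_1 = A·v_0 = (0, 3, 0).
v_2 = A·v_1 = (0, 2, 2).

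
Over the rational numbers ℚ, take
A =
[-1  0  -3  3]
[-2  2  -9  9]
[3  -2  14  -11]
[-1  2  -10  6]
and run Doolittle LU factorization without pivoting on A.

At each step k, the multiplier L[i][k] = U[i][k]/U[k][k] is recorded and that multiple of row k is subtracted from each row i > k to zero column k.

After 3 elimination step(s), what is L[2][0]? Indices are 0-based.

k=0: U[0][0]=-1
  eliminate (1,0): mult=2, new row 1: (0, 2, -3, 3); set L[1][0]=2
  eliminate (2,0): mult=-3, new row 2: (0, -2, 5, -2); set L[2][0]=-3
  eliminate (3,0): mult=1, new row 3: (0, 2, -7, 3); set L[3][0]=1
k=1: U[1][1]=2
  eliminate (2,1): mult=-1, new row 2: (0, 0, 2, 1); set L[2][1]=-1
  eliminate (3,1): mult=1, new row 3: (0, 0, -4, 0); set L[3][1]=1
k=2: U[2][2]=2
  eliminate (3,2): mult=-2, new row 3: (0, 0, 0, 2); set L[3][2]=-2

L[2][0] = -3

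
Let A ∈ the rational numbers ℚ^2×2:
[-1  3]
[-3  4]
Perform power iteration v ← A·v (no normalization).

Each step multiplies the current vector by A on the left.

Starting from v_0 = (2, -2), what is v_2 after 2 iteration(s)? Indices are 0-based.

v_2 = (-34, -32)

v_0 = (2, -2).
v_1 = A·v_0 = (-8, -14).
v_2 = A·v_1 = (-34, -32).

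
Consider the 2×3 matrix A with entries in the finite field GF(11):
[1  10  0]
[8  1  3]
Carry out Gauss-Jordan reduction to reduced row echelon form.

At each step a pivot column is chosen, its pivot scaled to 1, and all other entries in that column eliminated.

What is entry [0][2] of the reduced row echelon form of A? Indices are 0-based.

step 1: normalize row 0 (÷1) = (1, 10, 0)
  row 1: subtract 8×row0 = (0, 9, 3)
step 2: normalize row 1 (÷9) = (0, 1, 4)
  row 0: subtract 10×row1 = (1, 0, 4)

M[0][2] = 4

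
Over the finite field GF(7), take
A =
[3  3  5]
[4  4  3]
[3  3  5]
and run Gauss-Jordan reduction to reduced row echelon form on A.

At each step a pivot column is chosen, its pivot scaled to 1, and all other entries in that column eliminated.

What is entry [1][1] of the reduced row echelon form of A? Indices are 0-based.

pivot(0,0)=3: scale R0 → (1, 1, 4)
  clear (1,0): R1 −= (4)R0 → (0, 0, 1)
  clear (2,0): R2 −= (3)R0 → (0, 0, 0)
col 1: no nonzero at/below row 1; advance.
pivot(1,2)=1: scale R1 → (0, 0, 1)
  clear (0,2): R0 −= (4)R1 → (1, 1, 0)

M[1][1] = 0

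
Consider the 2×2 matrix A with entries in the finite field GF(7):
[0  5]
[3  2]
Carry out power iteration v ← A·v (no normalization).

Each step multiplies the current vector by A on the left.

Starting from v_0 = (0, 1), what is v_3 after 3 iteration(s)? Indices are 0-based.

v_0 = (0, 1).
v_1 = A·v_0 = (5, 2).
v_2 = A·v_1 = (3, 5).
v_3 = A·v_2 = (4, 5).

v_3 = (4, 5)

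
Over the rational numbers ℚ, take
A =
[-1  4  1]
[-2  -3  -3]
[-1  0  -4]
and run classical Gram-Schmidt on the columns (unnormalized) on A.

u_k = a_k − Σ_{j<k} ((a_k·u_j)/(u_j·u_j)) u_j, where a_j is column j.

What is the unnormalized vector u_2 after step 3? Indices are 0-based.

u_2 = (105/146, 70/73, -385/146)

Step 1: u_0 = a_0 = (-1, -2, -1).
Step 2: u_1 = a_1 − (1/3)·u_0 = (13/3, -7/3, 1/3).
Step 3: u_2 = a_2 − (3/2)·u_0 − (30/73)·u_1 = (105/146, 70/73, -385/146).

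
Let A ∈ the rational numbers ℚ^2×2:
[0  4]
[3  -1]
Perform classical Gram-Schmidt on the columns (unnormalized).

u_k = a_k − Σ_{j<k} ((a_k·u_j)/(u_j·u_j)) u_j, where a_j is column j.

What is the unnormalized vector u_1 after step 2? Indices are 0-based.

Step 1: u_0 = a_0 = (0, 3).
Step 2: u_1 = a_1 − (-1/3)·u_0 = (4, 0).

u_1 = (4, 0)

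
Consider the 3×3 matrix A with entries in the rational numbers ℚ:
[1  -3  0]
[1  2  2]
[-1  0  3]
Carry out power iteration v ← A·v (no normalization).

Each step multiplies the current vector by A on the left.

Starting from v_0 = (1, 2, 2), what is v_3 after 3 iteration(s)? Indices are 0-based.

v_0 = (1, 2, 2).
v_1 = A·v_0 = (-5, 9, 5).
v_2 = A·v_1 = (-32, 23, 20).
v_3 = A·v_2 = (-101, 54, 92).

v_3 = (-101, 54, 92)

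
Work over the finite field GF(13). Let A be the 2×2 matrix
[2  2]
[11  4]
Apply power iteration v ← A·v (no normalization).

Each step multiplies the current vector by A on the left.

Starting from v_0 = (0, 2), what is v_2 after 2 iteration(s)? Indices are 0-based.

v_0 = (0, 2).
v_1 = A·v_0 = (4, 8).
v_2 = A·v_1 = (11, 11).

v_2 = (11, 11)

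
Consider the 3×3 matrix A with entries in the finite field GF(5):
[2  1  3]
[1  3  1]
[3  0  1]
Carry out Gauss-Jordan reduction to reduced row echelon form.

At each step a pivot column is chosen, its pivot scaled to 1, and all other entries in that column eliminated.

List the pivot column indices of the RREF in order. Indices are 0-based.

pivot columns: 0, 1, 2

step 1: normalize row 0 (÷2) = (1, 3, 4)
  row 1: subtract 1×row0 = (0, 0, 2)
  row 2: subtract 3×row0 = (0, 1, 4)
step 2: exchange rows 1,2
step 2: normalize row 1 (÷1) = (0, 1, 4)
  row 0: subtract 3×row1 = (1, 0, 2)
step 3: normalize row 2 (÷2) = (0, 0, 1)
  row 0: subtract 2×row2 = (1, 0, 0)
  row 1: subtract 4×row2 = (0, 1, 0)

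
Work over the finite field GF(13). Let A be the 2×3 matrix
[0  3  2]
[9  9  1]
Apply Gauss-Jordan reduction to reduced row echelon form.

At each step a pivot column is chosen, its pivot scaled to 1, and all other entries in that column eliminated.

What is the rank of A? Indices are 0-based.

step 1: exchange rows 0,1
step 1: normalize row 0 (÷9) = (1, 1, 3)
step 2: normalize row 1 (÷3) = (0, 1, 5)
  row 0: subtract 1×row1 = (1, 0, 11)

rank = 2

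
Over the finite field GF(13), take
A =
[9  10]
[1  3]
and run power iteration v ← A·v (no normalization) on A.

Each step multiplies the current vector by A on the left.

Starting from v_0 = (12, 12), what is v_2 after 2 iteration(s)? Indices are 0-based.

v_0 = (12, 12).
v_1 = A·v_0 = (7, 9).
v_2 = A·v_1 = (10, 8).

v_2 = (10, 8)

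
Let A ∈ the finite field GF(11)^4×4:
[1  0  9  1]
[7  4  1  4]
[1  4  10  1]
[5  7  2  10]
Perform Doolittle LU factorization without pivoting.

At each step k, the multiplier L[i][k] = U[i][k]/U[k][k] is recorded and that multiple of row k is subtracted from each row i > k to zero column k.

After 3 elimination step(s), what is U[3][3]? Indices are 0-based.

k=0: U[0][0]=1
  eliminate (1,0): mult=7, new row 1: (0, 4, 4, 8); set L[1][0]=7
  eliminate (2,0): mult=1, new row 2: (0, 4, 1, 0); set L[2][0]=1
  eliminate (3,0): mult=5, new row 3: (0, 7, 1, 5); set L[3][0]=5
k=1: U[1][1]=4
  eliminate (2,1): mult=1, new row 2: (0, 0, 8, 3); set L[2][1]=1
  eliminate (3,1): mult=10, new row 3: (0, 0, 5, 2); set L[3][1]=10
k=2: U[2][2]=8
  eliminate (3,2): mult=2, new row 3: (0, 0, 0, 7); set L[3][2]=2

U[3][3] = 7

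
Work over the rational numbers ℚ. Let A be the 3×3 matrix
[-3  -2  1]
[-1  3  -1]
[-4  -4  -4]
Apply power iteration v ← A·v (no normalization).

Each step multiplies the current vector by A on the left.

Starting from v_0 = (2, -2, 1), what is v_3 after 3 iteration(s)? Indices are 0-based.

v_3 = (49, -139, -204)

v_0 = (2, -2, 1).
v_1 = A·v_0 = (-1, -9, -4).
v_2 = A·v_1 = (17, -22, 56).
v_3 = A·v_2 = (49, -139, -204).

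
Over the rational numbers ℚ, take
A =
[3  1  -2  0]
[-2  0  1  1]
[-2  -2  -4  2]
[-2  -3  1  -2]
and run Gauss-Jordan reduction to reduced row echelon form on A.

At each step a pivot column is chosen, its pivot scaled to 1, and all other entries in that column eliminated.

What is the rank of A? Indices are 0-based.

pivot(0,0)=3: scale R0 → (1, 1/3, -2/3, 0)
  clear (1,0): R1 −= (-2)R0 → (0, 2/3, -1/3, 1)
  clear (2,0): R2 −= (-2)R0 → (0, -4/3, -16/3, 2)
  clear (3,0): R3 −= (-2)R0 → (0, -7/3, -1/3, -2)
pivot(1,1)=2/3: scale R1 → (0, 1, -1/2, 3/2)
  clear (0,1): R0 −= (1/3)R1 → (1, 0, -1/2, -1/2)
  clear (2,1): R2 −= (-4/3)R1 → (0, 0, -6, 4)
  clear (3,1): R3 −= (-7/3)R1 → (0, 0, -3/2, 3/2)
pivot(2,2)=-6: scale R2 → (0, 0, 1, -2/3)
  clear (0,2): R0 −= (-1/2)R2 → (1, 0, 0, -5/6)
  clear (1,2): R1 −= (-1/2)R2 → (0, 1, 0, 7/6)
  clear (3,2): R3 −= (-3/2)R2 → (0, 0, 0, 1/2)
pivot(3,3)=1/2: scale R3 → (0, 0, 0, 1)
  clear (0,3): R0 −= (-5/6)R3 → (1, 0, 0, 0)
  clear (1,3): R1 −= (7/6)R3 → (0, 1, 0, 0)
  clear (2,3): R2 −= (-2/3)R3 → (0, 0, 1, 0)

rank = 4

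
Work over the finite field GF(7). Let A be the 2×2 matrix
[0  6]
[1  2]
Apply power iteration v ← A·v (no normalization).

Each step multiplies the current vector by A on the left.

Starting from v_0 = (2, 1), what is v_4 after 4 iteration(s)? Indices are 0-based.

v_0 = (2, 1).
v_1 = A·v_0 = (6, 4).
v_2 = A·v_1 = (3, 0).
v_3 = A·v_2 = (0, 3).
v_4 = A·v_3 = (4, 6).

v_4 = (4, 6)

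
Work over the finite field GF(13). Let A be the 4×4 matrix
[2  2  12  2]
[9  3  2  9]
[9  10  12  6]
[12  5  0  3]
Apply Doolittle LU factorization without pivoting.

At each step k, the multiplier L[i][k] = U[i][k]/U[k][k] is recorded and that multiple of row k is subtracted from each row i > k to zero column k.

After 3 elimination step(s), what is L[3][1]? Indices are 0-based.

Step 1: pivot at (0,0) is 2.
  row1 ← row1 − (11)·row0  ⇒  L[1][0]=11, U row1=(0, 7, 0, 0)
  row2 ← row2 − (11)·row0  ⇒  L[2][0]=11, U row2=(0, 1, 10, 10)
  row3 ← row3 − (6)·row0  ⇒  L[3][0]=6, U row3=(0, 6, 6, 4)
Step 2: pivot at (1,1) is 7.
  row2 ← row2 − (2)·row1  ⇒  L[2][1]=2, U row2=(0, 0, 10, 10)
  row3 ← row3 − (12)·row1  ⇒  L[3][1]=12, U row3=(0, 0, 6, 4)
Step 3: pivot at (2,2) is 10.
  row3 ← row3 − (11)·row2  ⇒  L[3][2]=11, U row3=(0, 0, 0, 11)

L[3][1] = 12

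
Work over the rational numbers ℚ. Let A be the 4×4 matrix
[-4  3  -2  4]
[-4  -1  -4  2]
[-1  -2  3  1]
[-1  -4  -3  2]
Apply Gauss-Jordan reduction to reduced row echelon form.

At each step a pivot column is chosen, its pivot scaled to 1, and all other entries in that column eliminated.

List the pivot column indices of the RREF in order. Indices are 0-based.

step 1: normalize row 0 (÷-4) = (1, -3/4, 1/2, -1)
  row 1: subtract -4×row0 = (0, -4, -2, -2)
  row 2: subtract -1×row0 = (0, -11/4, 7/2, 0)
  row 3: subtract -1×row0 = (0, -19/4, -5/2, 1)
step 2: normalize row 1 (÷-4) = (0, 1, 1/2, 1/2)
  row 0: subtract -3/4×row1 = (1, 0, 7/8, -5/8)
  row 2: subtract -11/4×row1 = (0, 0, 39/8, 11/8)
  row 3: subtract -19/4×row1 = (0, 0, -1/8, 27/8)
step 3: normalize row 2 (÷39/8) = (0, 0, 1, 11/39)
  row 0: subtract 7/8×row2 = (1, 0, 0, -34/39)
  row 1: subtract 1/2×row2 = (0, 1, 0, 14/39)
  row 3: subtract -1/8×row2 = (0, 0, 0, 133/39)
step 4: normalize row 3 (÷133/39) = (0, 0, 0, 1)
  row 0: subtract -34/39×row3 = (1, 0, 0, 0)
  row 1: subtract 14/39×row3 = (0, 1, 0, 0)
  row 2: subtract 11/39×row3 = (0, 0, 1, 0)

pivot columns: 0, 1, 2, 3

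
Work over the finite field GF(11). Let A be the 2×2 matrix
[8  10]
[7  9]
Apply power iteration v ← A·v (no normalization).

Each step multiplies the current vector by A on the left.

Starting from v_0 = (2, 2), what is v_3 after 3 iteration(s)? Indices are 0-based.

v_0 = (2, 2).
v_1 = A·v_0 = (3, 10).
v_2 = A·v_1 = (3, 1).
v_3 = A·v_2 = (1, 8).

v_3 = (1, 8)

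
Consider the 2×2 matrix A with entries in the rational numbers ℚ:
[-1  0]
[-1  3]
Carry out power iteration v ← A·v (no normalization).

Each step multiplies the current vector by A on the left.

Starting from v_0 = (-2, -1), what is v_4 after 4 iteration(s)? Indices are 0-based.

v_0 = (-2, -1).
v_1 = A·v_0 = (2, -1).
v_2 = A·v_1 = (-2, -5).
v_3 = A·v_2 = (2, -13).
v_4 = A·v_3 = (-2, -41).

v_4 = (-2, -41)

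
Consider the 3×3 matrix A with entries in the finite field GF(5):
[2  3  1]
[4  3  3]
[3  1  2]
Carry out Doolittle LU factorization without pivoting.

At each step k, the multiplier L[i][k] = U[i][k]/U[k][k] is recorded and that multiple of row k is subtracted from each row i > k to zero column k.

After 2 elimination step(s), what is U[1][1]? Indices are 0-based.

Step 1: pivot at (0,0) is 2.
  row1 ← row1 − (2)·row0  ⇒  L[1][0]=2, U row1=(0, 2, 1)
  row2 ← row2 − (4)·row0  ⇒  L[2][0]=4, U row2=(0, 4, 3)
Step 2: pivot at (1,1) is 2.
  row2 ← row2 − (2)·row1  ⇒  L[2][1]=2, U row2=(0, 0, 1)

U[1][1] = 2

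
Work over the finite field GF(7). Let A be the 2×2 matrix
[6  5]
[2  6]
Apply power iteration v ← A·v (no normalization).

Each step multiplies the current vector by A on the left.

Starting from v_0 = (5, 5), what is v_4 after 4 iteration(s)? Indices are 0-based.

v_0 = (5, 5).
v_1 = A·v_0 = (6, 5).
v_2 = A·v_1 = (5, 0).
v_3 = A·v_2 = (2, 3).
v_4 = A·v_3 = (6, 1).

v_4 = (6, 1)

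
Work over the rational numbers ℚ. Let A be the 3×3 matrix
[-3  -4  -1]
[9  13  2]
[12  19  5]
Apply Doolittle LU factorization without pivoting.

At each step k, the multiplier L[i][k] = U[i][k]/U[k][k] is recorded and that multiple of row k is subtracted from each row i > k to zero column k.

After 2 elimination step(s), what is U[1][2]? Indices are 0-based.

k=0: U[0][0]=-3
  eliminate (1,0): mult=-3, new row 1: (0, 1, -1); set L[1][0]=-3
  eliminate (2,0): mult=-4, new row 2: (0, 3, 1); set L[2][0]=-4
k=1: U[1][1]=1
  eliminate (2,1): mult=3, new row 2: (0, 0, 4); set L[2][1]=3

U[1][2] = -1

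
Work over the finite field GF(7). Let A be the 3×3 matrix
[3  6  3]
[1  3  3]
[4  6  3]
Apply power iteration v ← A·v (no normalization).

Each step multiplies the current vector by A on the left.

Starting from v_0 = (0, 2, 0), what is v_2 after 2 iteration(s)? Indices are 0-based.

v_0 = (0, 2, 0).
v_1 = A·v_0 = (5, 6, 5).
v_2 = A·v_1 = (3, 3, 1).

v_2 = (3, 3, 1)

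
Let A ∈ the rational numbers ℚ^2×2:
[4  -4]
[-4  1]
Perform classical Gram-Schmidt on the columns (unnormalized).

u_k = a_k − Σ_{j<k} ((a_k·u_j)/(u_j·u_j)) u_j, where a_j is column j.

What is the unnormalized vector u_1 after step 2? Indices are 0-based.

u_1 = (-3/2, -3/2)

Step 1: u_0 = a_0 = (4, -4).
Step 2: u_1 = a_1 − (-5/8)·u_0 = (-3/2, -3/2).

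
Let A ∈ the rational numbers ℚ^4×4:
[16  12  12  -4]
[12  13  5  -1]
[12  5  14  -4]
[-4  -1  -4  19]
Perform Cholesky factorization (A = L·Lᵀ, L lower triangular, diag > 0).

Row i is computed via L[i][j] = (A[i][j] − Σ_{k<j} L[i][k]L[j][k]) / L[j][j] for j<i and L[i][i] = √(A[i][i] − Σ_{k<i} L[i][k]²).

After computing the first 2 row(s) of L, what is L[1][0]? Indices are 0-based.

L[1][0] = 3

Step 1: L[0][0] = √(16) = 4.
  L[1][0] = (12) / L[0][0] = 3.
Step 2: L[1][1] = √(4) = 2.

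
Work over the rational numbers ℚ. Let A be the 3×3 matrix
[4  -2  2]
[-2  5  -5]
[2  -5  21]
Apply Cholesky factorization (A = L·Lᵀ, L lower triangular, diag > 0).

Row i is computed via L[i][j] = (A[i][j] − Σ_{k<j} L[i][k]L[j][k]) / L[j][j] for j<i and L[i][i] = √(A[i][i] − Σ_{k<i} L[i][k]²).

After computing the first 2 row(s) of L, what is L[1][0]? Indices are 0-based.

Step 1: L[0][0] = √(4) = 2.
  L[1][0] = (-2) / L[0][0] = -1.
Step 2: L[1][1] = √(4) = 2.

L[1][0] = -1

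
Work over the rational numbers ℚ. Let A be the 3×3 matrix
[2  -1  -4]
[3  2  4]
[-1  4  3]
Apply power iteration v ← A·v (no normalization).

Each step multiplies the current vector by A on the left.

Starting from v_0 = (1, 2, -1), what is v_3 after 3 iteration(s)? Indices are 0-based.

v_0 = (1, 2, -1).
v_1 = A·v_0 = (4, 3, 4).
v_2 = A·v_1 = (-11, 34, 20).
v_3 = A·v_2 = (-136, 115, 207).

v_3 = (-136, 115, 207)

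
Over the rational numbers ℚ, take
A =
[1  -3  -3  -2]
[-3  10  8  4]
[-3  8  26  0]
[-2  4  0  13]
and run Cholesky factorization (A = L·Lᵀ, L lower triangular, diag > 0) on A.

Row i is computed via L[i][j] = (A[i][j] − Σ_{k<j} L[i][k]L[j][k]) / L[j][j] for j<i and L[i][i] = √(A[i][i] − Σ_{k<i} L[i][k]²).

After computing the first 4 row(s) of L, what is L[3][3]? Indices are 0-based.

L[3][3] = 1

Step 1: L[0][0] = √(1) = 1.
  L[1][0] = (-3) / L[0][0] = -3.
Step 2: L[1][1] = √(1) = 1.
  L[2][0] = (-3) / L[0][0] = -3.
  L[2][1] = (-1) / L[1][1] = -1.
Step 3: L[2][2] = √(16) = 4.
  L[3][0] = (-2) / L[0][0] = -2.
  L[3][1] = (-2) / L[1][1] = -2.
  L[3][2] = (-8) / L[2][2] = -2.
Step 4: L[3][3] = √(1) = 1.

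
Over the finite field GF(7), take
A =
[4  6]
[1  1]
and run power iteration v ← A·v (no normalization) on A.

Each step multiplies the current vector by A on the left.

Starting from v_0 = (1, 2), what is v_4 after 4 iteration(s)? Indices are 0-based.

v_4 = (1, 4)

v_0 = (1, 2).
v_1 = A·v_0 = (2, 3).
v_2 = A·v_1 = (5, 5).
v_3 = A·v_2 = (1, 3).
v_4 = A·v_3 = (1, 4).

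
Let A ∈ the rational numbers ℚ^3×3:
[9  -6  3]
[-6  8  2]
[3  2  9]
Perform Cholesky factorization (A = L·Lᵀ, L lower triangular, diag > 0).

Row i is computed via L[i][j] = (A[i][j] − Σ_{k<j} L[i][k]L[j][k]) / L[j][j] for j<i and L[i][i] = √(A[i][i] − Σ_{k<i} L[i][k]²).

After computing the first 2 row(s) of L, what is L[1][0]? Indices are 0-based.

L[1][0] = -2

Step 1: L[0][0] = √(9) = 3.
  L[1][0] = (-6) / L[0][0] = -2.
Step 2: L[1][1] = √(4) = 2.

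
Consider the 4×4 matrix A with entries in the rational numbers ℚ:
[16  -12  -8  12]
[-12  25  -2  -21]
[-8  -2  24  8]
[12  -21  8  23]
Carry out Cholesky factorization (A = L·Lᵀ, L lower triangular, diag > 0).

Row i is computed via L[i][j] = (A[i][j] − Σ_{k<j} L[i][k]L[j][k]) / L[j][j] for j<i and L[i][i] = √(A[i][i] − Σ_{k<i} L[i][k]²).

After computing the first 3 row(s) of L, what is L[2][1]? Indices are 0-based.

Step 1: L[0][0] = √(16) = 4.
  L[1][0] = (-12) / L[0][0] = -3.
Step 2: L[1][1] = √(16) = 4.
  L[2][0] = (-8) / L[0][0] = -2.
  L[2][1] = (-8) / L[1][1] = -2.
Step 3: L[2][2] = √(16) = 4.

L[2][1] = -2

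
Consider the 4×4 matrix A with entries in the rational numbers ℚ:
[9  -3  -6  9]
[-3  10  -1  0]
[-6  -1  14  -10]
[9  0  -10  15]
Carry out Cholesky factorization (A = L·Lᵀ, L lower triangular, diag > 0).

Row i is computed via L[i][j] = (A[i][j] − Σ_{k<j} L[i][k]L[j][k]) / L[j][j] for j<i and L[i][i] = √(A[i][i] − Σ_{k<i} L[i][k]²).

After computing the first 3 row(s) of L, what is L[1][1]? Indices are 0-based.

Step 1: L[0][0] = √(9) = 3.
  L[1][0] = (-3) / L[0][0] = -1.
Step 2: L[1][1] = √(9) = 3.
  L[2][0] = (-6) / L[0][0] = -2.
  L[2][1] = (-3) / L[1][1] = -1.
Step 3: L[2][2] = √(9) = 3.

L[1][1] = 3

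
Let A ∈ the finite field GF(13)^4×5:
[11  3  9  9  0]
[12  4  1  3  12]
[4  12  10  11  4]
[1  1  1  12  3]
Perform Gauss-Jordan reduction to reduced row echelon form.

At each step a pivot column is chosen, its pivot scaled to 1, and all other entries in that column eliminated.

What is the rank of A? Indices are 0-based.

rank = 4

step 1: normalize row 0 (÷11) = (1, 5, 2, 2, 0)
  row 1: subtract 12×row0 = (0, 9, 3, 5, 12)
  row 2: subtract 4×row0 = (0, 5, 2, 3, 4)
  row 3: subtract 1×row0 = (0, 9, 12, 10, 3)
step 2: normalize row 1 (÷9) = (0, 1, 9, 2, 10)
  row 0: subtract 5×row1 = (1, 0, 9, 5, 2)
  row 2: subtract 5×row1 = (0, 0, 9, 6, 6)
  row 3: subtract 9×row1 = (0, 0, 9, 5, 4)
step 3: normalize row 2 (÷9) = (0, 0, 1, 5, 5)
  row 0: subtract 9×row2 = (1, 0, 0, 12, 9)
  row 1: subtract 9×row2 = (0, 1, 0, 9, 4)
  row 3: subtract 9×row2 = (0, 0, 0, 12, 11)
step 4: normalize row 3 (÷12) = (0, 0, 0, 1, 2)
  row 0: subtract 12×row3 = (1, 0, 0, 0, 11)
  row 1: subtract 9×row3 = (0, 1, 0, 0, 12)
  row 2: subtract 5×row3 = (0, 0, 1, 0, 8)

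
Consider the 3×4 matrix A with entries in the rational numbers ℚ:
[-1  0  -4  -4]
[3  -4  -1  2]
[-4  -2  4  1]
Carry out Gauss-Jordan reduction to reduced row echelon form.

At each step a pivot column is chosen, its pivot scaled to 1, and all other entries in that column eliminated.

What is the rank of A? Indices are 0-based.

rank = 3

step 1: normalize row 0 (÷-1) = (1, 0, 4, 4)
  row 1: subtract 3×row0 = (0, -4, -13, -10)
  row 2: subtract -4×row0 = (0, -2, 20, 17)
step 2: normalize row 1 (÷-4) = (0, 1, 13/4, 5/2)
  row 2: subtract -2×row1 = (0, 0, 53/2, 22)
step 3: normalize row 2 (÷53/2) = (0, 0, 1, 44/53)
  row 0: subtract 4×row2 = (1, 0, 0, 36/53)
  row 1: subtract 13/4×row2 = (0, 1, 0, -21/106)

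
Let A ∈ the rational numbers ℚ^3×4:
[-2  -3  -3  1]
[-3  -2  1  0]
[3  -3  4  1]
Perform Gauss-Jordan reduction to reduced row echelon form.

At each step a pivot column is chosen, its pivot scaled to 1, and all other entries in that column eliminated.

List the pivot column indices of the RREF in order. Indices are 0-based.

pivot columns: 0, 1, 2

pivot(0,0)=-2: scale R0 → (1, 3/2, 3/2, -1/2)
  clear (1,0): R1 −= (-3)R0 → (0, 5/2, 11/2, -3/2)
  clear (2,0): R2 −= (3)R0 → (0, -15/2, -1/2, 5/2)
pivot(1,1)=5/2: scale R1 → (0, 1, 11/5, -3/5)
  clear (0,1): R0 −= (3/2)R1 → (1, 0, -9/5, 2/5)
  clear (2,1): R2 −= (-15/2)R1 → (0, 0, 16, -2)
pivot(2,2)=16: scale R2 → (0, 0, 1, -1/8)
  clear (0,2): R0 −= (-9/5)R2 → (1, 0, 0, 7/40)
  clear (1,2): R1 −= (11/5)R2 → (0, 1, 0, -13/40)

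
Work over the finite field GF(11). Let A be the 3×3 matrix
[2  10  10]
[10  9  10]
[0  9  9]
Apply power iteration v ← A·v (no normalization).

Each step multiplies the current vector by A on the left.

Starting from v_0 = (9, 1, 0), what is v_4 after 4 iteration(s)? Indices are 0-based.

v_4 = (0, 3, 9)

v_0 = (9, 1, 0).
v_1 = A·v_0 = (6, 0, 9).
v_2 = A·v_1 = (3, 7, 4).
v_3 = A·v_2 = (6, 1, 0).
v_4 = A·v_3 = (0, 3, 9).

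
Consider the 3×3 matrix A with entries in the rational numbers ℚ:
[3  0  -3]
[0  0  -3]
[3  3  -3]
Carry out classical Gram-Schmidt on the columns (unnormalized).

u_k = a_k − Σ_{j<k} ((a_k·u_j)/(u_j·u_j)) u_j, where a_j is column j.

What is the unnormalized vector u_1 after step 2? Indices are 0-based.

Step 1: u_0 = a_0 = (3, 0, 3).
Step 2: u_1 = a_1 − (1/2)·u_0 = (-3/2, 0, 3/2).

u_1 = (-3/2, 0, 3/2)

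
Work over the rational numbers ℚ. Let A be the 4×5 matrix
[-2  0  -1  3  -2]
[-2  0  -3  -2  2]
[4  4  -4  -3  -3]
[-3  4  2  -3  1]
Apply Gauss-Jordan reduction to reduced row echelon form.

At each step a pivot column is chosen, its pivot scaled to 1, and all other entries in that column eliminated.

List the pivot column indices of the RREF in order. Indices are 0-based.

step 1: normalize row 0 (÷-2) = (1, 0, 1/2, -3/2, 1)
  row 1: subtract -2×row0 = (0, 0, -2, -5, 4)
  row 2: subtract 4×row0 = (0, 4, -6, 3, -7)
  row 3: subtract -3×row0 = (0, 4, 7/2, -15/2, 4)
step 2: exchange rows 1,2
step 2: normalize row 1 (÷4) = (0, 1, -3/2, 3/4, -7/4)
  row 3: subtract 4×row1 = (0, 0, 19/2, -21/2, 11)
step 3: normalize row 2 (÷-2) = (0, 0, 1, 5/2, -2)
  row 0: subtract 1/2×row2 = (1, 0, 0, -11/4, 2)
  row 1: subtract -3/2×row2 = (0, 1, 0, 9/2, -19/4)
  row 3: subtract 19/2×row2 = (0, 0, 0, -137/4, 30)
step 4: normalize row 3 (÷-137/4) = (0, 0, 0, 1, -120/137)
  row 0: subtract -11/4×row3 = (1, 0, 0, 0, -56/137)
  row 1: subtract 9/2×row3 = (0, 1, 0, 0, -443/548)
  row 2: subtract 5/2×row3 = (0, 0, 1, 0, 26/137)

pivot columns: 0, 1, 2, 3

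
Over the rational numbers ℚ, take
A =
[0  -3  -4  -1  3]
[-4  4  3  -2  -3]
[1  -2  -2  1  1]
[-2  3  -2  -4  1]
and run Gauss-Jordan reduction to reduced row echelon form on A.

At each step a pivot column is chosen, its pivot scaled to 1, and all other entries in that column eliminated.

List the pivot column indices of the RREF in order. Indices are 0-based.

pivot(0,0): swap R0↔R1
pivot(0,0)=-4: scale R0 → (1, -1, -3/4, 1/2, 3/4)
  clear (2,0): R2 −= (1)R0 → (0, -1, -5/4, 1/2, 1/4)
  clear (3,0): R3 −= (-2)R0 → (0, 1, -7/2, -3, 5/2)
pivot(1,1)=-3: scale R1 → (0, 1, 4/3, 1/3, -1)
  clear (0,1): R0 −= (-1)R1 → (1, 0, 7/12, 5/6, -1/4)
  clear (2,1): R2 −= (-1)R1 → (0, 0, 1/12, 5/6, -3/4)
  clear (3,1): R3 −= (1)R1 → (0, 0, -29/6, -10/3, 7/2)
pivot(2,2)=1/12: scale R2 → (0, 0, 1, 10, -9)
  clear (0,2): R0 −= (7/12)R2 → (1, 0, 0, -5, 5)
  clear (1,2): R1 −= (4/3)R2 → (0, 1, 0, -13, 11)
  clear (3,2): R3 −= (-29/6)R2 → (0, 0, 0, 45, -40)
pivot(3,3)=45: scale R3 → (0, 0, 0, 1, -8/9)
  clear (0,3): R0 −= (-5)R3 → (1, 0, 0, 0, 5/9)
  clear (1,3): R1 −= (-13)R3 → (0, 1, 0, 0, -5/9)
  clear (2,3): R2 −= (10)R3 → (0, 0, 1, 0, -1/9)

pivot columns: 0, 1, 2, 3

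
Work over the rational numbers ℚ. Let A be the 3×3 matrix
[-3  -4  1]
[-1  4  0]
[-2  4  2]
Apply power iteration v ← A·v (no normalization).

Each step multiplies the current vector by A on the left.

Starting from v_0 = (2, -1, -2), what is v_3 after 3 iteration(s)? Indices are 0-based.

v_0 = (2, -1, -2).
v_1 = A·v_0 = (-4, -6, -12).
v_2 = A·v_1 = (24, -20, -40).
v_3 = A·v_2 = (-32, -104, -208).

v_3 = (-32, -104, -208)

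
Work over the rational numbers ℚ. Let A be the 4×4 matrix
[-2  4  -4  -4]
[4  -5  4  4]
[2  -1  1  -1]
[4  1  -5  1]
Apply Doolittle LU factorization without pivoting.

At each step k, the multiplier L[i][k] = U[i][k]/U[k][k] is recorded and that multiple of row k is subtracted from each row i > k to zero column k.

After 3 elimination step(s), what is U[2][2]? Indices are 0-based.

U[2][2] = 1

k=0: U[0][0]=-2
  eliminate (1,0): mult=-2, new row 1: (0, 3, -4, -4); set L[1][0]=-2
  eliminate (2,0): mult=-1, new row 2: (0, 3, -3, -5); set L[2][0]=-1
  eliminate (3,0): mult=-2, new row 3: (0, 9, -13, -7); set L[3][0]=-2
k=1: U[1][1]=3
  eliminate (2,1): mult=1, new row 2: (0, 0, 1, -1); set L[2][1]=1
  eliminate (3,1): mult=3, new row 3: (0, 0, -1, 5); set L[3][1]=3
k=2: U[2][2]=1
  eliminate (3,2): mult=-1, new row 3: (0, 0, 0, 4); set L[3][2]=-1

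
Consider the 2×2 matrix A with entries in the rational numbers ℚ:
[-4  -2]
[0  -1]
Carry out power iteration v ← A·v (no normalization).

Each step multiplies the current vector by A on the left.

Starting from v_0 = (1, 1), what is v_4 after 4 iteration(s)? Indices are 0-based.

v_4 = (426, 1)

v_0 = (1, 1).
v_1 = A·v_0 = (-6, -1).
v_2 = A·v_1 = (26, 1).
v_3 = A·v_2 = (-106, -1).
v_4 = A·v_3 = (426, 1).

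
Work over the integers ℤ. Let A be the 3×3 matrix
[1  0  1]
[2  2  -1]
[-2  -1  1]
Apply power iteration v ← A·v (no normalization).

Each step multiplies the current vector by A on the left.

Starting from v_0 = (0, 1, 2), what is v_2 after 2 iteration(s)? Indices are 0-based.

v_0 = (0, 1, 2).
v_1 = A·v_0 = (2, 0, 1).
v_2 = A·v_1 = (3, 3, -3).

v_2 = (3, 3, -3)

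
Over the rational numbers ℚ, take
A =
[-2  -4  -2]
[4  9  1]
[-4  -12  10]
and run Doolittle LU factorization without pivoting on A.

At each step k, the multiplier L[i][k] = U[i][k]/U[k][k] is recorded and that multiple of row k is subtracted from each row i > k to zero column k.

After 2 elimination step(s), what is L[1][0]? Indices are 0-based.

k=0: U[0][0]=-2
  eliminate (1,0): mult=-2, new row 1: (0, 1, -3); set L[1][0]=-2
  eliminate (2,0): mult=2, new row 2: (0, -4, 14); set L[2][0]=2
k=1: U[1][1]=1
  eliminate (2,1): mult=-4, new row 2: (0, 0, 2); set L[2][1]=-4

L[1][0] = -2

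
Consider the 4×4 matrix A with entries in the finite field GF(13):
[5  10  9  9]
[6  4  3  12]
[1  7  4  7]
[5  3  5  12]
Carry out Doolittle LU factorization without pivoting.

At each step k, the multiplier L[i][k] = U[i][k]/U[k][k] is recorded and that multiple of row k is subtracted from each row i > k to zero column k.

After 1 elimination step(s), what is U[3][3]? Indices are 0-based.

Step 1: pivot at (0,0) is 5.
  row1 ← row1 − (9)·row0  ⇒  L[1][0]=9, U row1=(0, 5, 0, 9)
  row2 ← row2 − (8)·row0  ⇒  L[2][0]=8, U row2=(0, 5, 10, 0)
  row3 ← row3 − (1)·row0  ⇒  L[3][0]=1, U row3=(0, 6, 9, 3)

U[3][3] = 3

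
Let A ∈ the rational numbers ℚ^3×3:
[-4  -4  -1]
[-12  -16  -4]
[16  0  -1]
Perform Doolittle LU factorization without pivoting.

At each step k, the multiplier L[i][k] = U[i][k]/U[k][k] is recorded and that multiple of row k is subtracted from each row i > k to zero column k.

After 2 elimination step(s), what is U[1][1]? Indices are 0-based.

U[1][1] = -4

k=0: U[0][0]=-4
  eliminate (1,0): mult=3, new row 1: (0, -4, -1); set L[1][0]=3
  eliminate (2,0): mult=-4, new row 2: (0, -16, -5); set L[2][0]=-4
k=1: U[1][1]=-4
  eliminate (2,1): mult=4, new row 2: (0, 0, -1); set L[2][1]=4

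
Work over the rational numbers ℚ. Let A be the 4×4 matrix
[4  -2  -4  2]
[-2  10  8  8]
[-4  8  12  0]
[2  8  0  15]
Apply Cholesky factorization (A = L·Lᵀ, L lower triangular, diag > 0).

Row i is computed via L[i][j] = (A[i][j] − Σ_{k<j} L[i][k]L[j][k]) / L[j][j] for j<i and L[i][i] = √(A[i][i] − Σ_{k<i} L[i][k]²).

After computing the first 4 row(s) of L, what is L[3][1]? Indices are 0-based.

Step 1: L[0][0] = √(4) = 2.
  L[1][0] = (-2) / L[0][0] = -1.
Step 2: L[1][1] = √(9) = 3.
  L[2][0] = (-4) / L[0][0] = -2.
  L[2][1] = (6) / L[1][1] = 2.
Step 3: L[2][2] = √(4) = 2.
  L[3][0] = (2) / L[0][0] = 1.
  L[3][1] = (9) / L[1][1] = 3.
  L[3][2] = (-4) / L[2][2] = -2.
Step 4: L[3][3] = √(1) = 1.

L[3][1] = 3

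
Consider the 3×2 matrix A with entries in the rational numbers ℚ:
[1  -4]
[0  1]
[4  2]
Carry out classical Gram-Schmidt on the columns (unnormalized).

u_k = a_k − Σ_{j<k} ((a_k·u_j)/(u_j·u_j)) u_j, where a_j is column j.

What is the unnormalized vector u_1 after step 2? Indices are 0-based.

Step 1: u_0 = a_0 = (1, 0, 4).
Step 2: u_1 = a_1 − (4/17)·u_0 = (-72/17, 1, 18/17).

u_1 = (-72/17, 1, 18/17)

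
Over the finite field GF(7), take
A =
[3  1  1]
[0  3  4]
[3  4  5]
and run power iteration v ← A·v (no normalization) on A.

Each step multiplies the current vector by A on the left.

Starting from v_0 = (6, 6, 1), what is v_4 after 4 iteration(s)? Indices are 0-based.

v_4 = (0, 3, 3)

v_0 = (6, 6, 1).
v_1 = A·v_0 = (4, 1, 5).
v_2 = A·v_1 = (4, 2, 6).
v_3 = A·v_2 = (6, 2, 1).
v_4 = A·v_3 = (0, 3, 3).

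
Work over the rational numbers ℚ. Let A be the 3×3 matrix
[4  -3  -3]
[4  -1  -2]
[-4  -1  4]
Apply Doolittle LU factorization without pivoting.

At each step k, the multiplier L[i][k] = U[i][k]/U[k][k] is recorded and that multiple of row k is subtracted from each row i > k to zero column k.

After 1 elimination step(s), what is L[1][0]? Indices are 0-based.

L[1][0] = 1

k=0: U[0][0]=4
  eliminate (1,0): mult=1, new row 1: (0, 2, 1); set L[1][0]=1
  eliminate (2,0): mult=-1, new row 2: (0, -4, 1); set L[2][0]=-1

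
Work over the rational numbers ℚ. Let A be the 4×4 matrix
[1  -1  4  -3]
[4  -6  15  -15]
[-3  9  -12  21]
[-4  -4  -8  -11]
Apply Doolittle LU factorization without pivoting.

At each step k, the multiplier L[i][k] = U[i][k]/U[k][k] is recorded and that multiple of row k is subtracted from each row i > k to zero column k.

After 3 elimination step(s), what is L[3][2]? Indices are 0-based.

L[3][2] = -4

Step 1: pivot at (0,0) is 1.
  row1 ← row1 − (4)·row0  ⇒  L[1][0]=4, U row1=(0, -2, -1, -3)
  row2 ← row2 − (-3)·row0  ⇒  L[2][0]=-3, U row2=(0, 6, 0, 12)
  row3 ← row3 − (-4)·row0  ⇒  L[3][0]=-4, U row3=(0, -8, 8, -23)
Step 2: pivot at (1,1) is -2.
  row2 ← row2 − (-3)·row1  ⇒  L[2][1]=-3, U row2=(0, 0, -3, 3)
  row3 ← row3 − (4)·row1  ⇒  L[3][1]=4, U row3=(0, 0, 12, -11)
Step 3: pivot at (2,2) is -3.
  row3 ← row3 − (-4)·row2  ⇒  L[3][2]=-4, U row3=(0, 0, 0, 1)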